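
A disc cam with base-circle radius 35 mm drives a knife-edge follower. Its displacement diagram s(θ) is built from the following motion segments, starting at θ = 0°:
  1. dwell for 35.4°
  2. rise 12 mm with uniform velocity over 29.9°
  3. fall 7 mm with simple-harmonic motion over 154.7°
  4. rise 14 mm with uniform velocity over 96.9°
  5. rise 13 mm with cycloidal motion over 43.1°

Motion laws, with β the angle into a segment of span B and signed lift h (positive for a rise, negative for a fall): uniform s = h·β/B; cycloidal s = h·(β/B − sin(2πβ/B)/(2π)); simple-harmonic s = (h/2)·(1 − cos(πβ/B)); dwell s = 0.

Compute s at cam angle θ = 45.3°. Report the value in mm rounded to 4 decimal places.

seg 1 [0°–35.4°] dwell: s stays 0.0000
seg 2 [35.4°–65.3°] uniform, h=12: θ=45.3° here. β=9.9, B=29.9. 12·9.9/29.9 = 3.9732 → s = 3.9732

3.9732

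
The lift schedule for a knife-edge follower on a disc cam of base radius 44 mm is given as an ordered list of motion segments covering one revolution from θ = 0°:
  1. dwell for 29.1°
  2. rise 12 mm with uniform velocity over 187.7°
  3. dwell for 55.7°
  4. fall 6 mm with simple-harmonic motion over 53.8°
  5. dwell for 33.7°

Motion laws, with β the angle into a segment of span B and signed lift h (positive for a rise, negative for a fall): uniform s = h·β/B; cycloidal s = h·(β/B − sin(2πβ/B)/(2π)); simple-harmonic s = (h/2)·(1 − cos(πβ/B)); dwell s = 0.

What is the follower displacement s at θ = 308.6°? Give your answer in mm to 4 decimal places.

seg 1 [0°–29.1°] dwell: s stays 0.0000
seg 2 [29.1°–216.8°] uniform, h=12: full span → s += 12 → s = 12.0000
seg 3 [216.8°–272.5°] dwell: s stays 12.0000
seg 4 [272.5°–326.3°] simple-harmonic, h=-6: θ=308.6° here. β=36.1, B=53.8. -6/2·(1 − cos(π·0.6710)) = -4.5353 → s = 7.4647

7.4647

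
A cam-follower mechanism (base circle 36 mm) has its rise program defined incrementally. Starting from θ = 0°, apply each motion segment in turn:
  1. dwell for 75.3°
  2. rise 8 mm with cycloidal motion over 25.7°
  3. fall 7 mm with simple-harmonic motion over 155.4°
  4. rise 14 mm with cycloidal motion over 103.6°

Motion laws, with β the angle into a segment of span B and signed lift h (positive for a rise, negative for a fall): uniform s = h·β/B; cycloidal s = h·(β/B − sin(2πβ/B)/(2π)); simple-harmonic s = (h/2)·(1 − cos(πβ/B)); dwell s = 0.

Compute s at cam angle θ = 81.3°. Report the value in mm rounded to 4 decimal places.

seg 1 [0°–75.3°] dwell: s stays 0.0000
seg 2 [75.3°–101°] cycloidal, h=8: θ=81.3° here. β=6, B=25.7. 8·(0.2335 − sin(2π·0.2335)/(2π)) = 0.6013 → s = 0.6013

0.6013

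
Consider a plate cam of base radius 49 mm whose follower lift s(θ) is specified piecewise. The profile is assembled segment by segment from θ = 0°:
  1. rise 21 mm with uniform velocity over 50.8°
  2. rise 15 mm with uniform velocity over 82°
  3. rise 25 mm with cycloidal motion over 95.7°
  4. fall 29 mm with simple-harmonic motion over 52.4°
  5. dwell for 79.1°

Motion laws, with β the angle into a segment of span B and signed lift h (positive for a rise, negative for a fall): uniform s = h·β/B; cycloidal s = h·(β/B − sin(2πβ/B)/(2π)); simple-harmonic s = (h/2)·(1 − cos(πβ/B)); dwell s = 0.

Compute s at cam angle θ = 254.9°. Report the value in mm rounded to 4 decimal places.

seg 1 [0°–50.8°] uniform, h=21: full span → s += 21 → s = 21.0000
seg 2 [50.8°–132.8°] uniform, h=15: full span → s += 15 → s = 36.0000
seg 3 [132.8°–228.5°] cycloidal, h=25: full span → s += 25 → s = 61.0000
seg 4 [228.5°–280.9°] simple-harmonic, h=-29: θ=254.9° here. β=26.4, B=52.4. -29/2·(1 − cos(π·0.5038)) = -14.6739 → s = 46.3261

46.3261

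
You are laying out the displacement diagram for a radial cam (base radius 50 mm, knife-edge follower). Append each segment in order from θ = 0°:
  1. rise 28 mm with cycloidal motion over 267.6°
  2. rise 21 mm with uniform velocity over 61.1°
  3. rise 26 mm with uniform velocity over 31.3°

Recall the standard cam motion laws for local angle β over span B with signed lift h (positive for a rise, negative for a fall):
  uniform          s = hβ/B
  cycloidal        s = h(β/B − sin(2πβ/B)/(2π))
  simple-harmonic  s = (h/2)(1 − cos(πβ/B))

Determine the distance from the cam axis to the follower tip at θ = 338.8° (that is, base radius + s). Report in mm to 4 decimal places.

seg 1 [0°–267.6°] cycloidal, h=28: full span → s += 28 → s = 28.0000
seg 2 [267.6°–328.7°] uniform, h=21: full span → s += 21 → s = 49.0000
seg 3 [328.7°–360°] uniform, h=26: θ=338.8° here. β=10.1, B=31.3. 26·10.1/31.3 = 8.3898 → s = 57.3898
radial distance = base radius + s = 50 + 57.3898 = 107.3898

107.3898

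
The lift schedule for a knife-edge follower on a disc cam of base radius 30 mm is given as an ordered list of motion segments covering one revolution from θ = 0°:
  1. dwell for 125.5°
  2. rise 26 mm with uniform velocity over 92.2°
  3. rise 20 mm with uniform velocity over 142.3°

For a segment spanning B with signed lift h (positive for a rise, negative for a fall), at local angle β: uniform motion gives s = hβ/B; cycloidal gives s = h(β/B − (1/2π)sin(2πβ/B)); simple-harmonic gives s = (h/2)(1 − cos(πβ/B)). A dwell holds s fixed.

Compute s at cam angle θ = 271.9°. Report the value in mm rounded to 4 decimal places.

seg 1 [0°–125.5°] dwell: s stays 0.0000
seg 2 [125.5°–217.7°] uniform, h=26: full span → s += 26 → s = 26.0000
seg 3 [217.7°–360°] uniform, h=20: θ=271.9° here. β=54.2, B=142.3. 20·54.2/142.3 = 7.6177 → s = 33.6177

33.6177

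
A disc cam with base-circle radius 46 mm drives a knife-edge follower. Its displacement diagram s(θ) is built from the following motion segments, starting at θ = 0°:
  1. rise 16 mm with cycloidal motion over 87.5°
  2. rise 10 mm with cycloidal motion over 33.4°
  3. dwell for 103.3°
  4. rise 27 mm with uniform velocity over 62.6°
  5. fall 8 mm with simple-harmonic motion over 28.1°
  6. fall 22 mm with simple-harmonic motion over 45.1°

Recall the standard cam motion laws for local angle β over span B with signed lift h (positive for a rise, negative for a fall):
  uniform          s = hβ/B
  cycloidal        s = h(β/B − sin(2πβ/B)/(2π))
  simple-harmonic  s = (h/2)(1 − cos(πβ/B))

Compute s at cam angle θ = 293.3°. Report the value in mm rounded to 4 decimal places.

seg 1 [0°–87.5°] cycloidal, h=16: full span → s += 16 → s = 16.0000
seg 2 [87.5°–120.9°] cycloidal, h=10: full span → s += 10 → s = 26.0000
seg 3 [120.9°–224.2°] dwell: s stays 26.0000
seg 4 [224.2°–286.8°] uniform, h=27: full span → s += 27 → s = 53.0000
seg 5 [286.8°–314.9°] simple-harmonic, h=-8: θ=293.3° here. β=6.5, B=28.1. -8/2·(1 − cos(π·0.2313)) = -1.0105 → s = 51.9895

51.9895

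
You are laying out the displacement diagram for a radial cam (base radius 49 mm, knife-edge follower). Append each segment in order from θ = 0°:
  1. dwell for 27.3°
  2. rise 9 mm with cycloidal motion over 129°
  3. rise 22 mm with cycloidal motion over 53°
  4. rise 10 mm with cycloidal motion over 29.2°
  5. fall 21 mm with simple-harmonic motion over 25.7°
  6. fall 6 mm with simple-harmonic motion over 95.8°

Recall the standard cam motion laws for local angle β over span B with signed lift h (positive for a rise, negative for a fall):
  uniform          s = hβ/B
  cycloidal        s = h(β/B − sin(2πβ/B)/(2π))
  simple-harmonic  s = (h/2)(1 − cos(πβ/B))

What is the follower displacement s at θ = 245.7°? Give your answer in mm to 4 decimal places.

seg 1 [0°–27.3°] dwell: s stays 0.0000
seg 2 [27.3°–156.3°] cycloidal, h=9: full span → s += 9 → s = 9.0000
seg 3 [156.3°–209.3°] cycloidal, h=22: full span → s += 22 → s = 31.0000
seg 4 [209.3°–238.5°] cycloidal, h=10: full span → s += 10 → s = 41.0000
seg 5 [238.5°–264.2°] simple-harmonic, h=-21: θ=245.7° here. β=7.2, B=25.7. -21/2·(1 − cos(π·0.2802)) = -3.8110 → s = 37.1890

37.1890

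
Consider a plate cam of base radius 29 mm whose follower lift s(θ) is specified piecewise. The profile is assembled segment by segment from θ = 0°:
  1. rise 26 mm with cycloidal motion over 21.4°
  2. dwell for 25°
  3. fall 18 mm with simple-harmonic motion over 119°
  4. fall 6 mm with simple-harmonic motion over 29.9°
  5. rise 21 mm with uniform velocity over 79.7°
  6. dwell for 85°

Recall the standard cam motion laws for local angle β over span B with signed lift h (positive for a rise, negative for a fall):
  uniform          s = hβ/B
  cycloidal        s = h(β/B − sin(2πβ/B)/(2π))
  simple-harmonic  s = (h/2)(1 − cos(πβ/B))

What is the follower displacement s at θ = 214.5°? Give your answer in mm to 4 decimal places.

seg 1 [0°–21.4°] cycloidal, h=26: full span → s += 26 → s = 26.0000
seg 2 [21.4°–46.4°] dwell: s stays 26.0000
seg 3 [46.4°–165.4°] simple-harmonic, h=-18: full span → s += -18 → s = 8.0000
seg 4 [165.4°–195.3°] simple-harmonic, h=-6: full span → s += -6 → s = 2.0000
seg 5 [195.3°–275°] uniform, h=21: θ=214.5° here. β=19.2, B=79.7. 21·19.2/79.7 = 5.0590 → s = 7.0590

7.0590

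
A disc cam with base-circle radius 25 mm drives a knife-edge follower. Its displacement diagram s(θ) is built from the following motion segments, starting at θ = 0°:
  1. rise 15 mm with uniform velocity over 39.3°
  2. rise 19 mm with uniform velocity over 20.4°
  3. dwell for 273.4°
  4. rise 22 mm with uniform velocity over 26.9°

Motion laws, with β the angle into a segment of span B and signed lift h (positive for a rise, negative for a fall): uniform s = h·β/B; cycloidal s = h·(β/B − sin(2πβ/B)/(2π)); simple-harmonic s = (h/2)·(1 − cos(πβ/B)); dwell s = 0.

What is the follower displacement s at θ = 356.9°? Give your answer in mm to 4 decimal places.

seg 1 [0°–39.3°] uniform, h=15: full span → s += 15 → s = 15.0000
seg 2 [39.3°–59.7°] uniform, h=19: full span → s += 19 → s = 34.0000
seg 3 [59.7°–333.1°] dwell: s stays 34.0000
seg 4 [333.1°–360°] uniform, h=22: θ=356.9° here. β=23.8, B=26.9. 22·23.8/26.9 = 19.4647 → s = 53.4647

53.4647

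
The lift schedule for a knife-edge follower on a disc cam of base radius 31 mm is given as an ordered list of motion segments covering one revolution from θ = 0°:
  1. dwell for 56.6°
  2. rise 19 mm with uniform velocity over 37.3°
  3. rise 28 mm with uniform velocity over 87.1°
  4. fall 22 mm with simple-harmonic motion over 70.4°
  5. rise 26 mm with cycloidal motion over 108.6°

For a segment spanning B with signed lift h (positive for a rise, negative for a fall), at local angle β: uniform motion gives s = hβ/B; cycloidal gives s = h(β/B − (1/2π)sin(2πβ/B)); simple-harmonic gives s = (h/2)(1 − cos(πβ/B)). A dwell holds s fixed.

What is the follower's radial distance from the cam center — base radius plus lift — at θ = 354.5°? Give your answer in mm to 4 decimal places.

seg 1 [0°–56.6°] dwell: s stays 0.0000
seg 2 [56.6°–93.9°] uniform, h=19: full span → s += 19 → s = 19.0000
seg 3 [93.9°–181°] uniform, h=28: full span → s += 28 → s = 47.0000
seg 4 [181°–251.4°] simple-harmonic, h=-22: full span → s += -22 → s = 25.0000
seg 5 [251.4°–360°] cycloidal, h=26: θ=354.5° here. β=103.1, B=108.6. 26·(0.9494 − sin(2π·0.9494)/(2π)) = 25.9779 → s = 50.9779
radial distance = base radius + s = 31 + 50.9779 = 81.9779

81.9779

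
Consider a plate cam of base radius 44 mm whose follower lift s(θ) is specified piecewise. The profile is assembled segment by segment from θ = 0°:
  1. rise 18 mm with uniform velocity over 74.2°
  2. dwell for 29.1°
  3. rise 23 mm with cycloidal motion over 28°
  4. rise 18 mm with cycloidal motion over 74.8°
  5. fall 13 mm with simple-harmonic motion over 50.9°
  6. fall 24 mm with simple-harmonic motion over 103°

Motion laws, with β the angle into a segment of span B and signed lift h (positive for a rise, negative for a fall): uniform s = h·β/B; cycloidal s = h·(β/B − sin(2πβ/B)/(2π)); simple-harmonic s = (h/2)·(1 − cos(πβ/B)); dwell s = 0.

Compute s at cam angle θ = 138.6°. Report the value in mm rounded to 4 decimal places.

seg 1 [0°–74.2°] uniform, h=18: full span → s += 18 → s = 18.0000
seg 2 [74.2°–103.3°] dwell: s stays 18.0000
seg 3 [103.3°–131.3°] cycloidal, h=23: full span → s += 23 → s = 41.0000
seg 4 [131.3°–206.1°] cycloidal, h=18: θ=138.6° here. β=7.3, B=74.8. 18·(0.0976 − sin(2π·0.0976)/(2π)) = 0.1080 → s = 41.1080

41.1080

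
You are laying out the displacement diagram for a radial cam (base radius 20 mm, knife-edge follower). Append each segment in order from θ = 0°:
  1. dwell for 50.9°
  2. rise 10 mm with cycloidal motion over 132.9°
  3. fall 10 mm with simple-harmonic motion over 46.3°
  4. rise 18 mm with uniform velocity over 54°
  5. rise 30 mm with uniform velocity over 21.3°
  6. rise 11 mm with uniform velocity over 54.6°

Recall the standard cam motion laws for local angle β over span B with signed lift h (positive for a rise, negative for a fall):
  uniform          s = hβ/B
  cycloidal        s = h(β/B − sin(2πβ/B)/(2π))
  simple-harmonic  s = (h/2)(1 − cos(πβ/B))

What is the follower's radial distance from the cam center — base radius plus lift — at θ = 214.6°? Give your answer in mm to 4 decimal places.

seg 1 [0°–50.9°] dwell: s stays 0.0000
seg 2 [50.9°–183.8°] cycloidal, h=10: full span → s += 10 → s = 10.0000
seg 3 [183.8°–230.1°] simple-harmonic, h=-10: θ=214.6° here. β=30.8, B=46.3. -10/2·(1 − cos(π·0.6652)) = -7.4804 → s = 2.5196
radial distance = base radius + s = 20 + 2.5196 = 22.5196

22.5196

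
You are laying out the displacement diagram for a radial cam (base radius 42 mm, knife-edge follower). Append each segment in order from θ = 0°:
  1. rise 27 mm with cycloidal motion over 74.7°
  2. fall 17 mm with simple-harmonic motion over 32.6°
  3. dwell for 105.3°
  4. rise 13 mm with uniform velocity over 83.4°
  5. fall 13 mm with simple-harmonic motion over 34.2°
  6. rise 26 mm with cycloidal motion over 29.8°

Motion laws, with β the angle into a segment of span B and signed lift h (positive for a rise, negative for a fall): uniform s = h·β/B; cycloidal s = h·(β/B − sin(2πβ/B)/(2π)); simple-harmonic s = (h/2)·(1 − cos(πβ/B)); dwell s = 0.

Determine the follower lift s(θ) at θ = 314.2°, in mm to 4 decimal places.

seg 1 [0°–74.7°] cycloidal, h=27: full span → s += 27 → s = 27.0000
seg 2 [74.7°–107.3°] simple-harmonic, h=-17: full span → s += -17 → s = 10.0000
seg 3 [107.3°–212.6°] dwell: s stays 10.0000
seg 4 [212.6°–296°] uniform, h=13: full span → s += 13 → s = 23.0000
seg 5 [296°–330.2°] simple-harmonic, h=-13: θ=314.2° here. β=18.2, B=34.2. -13/2·(1 − cos(π·0.5322)) = -7.1557 → s = 15.8443

15.8443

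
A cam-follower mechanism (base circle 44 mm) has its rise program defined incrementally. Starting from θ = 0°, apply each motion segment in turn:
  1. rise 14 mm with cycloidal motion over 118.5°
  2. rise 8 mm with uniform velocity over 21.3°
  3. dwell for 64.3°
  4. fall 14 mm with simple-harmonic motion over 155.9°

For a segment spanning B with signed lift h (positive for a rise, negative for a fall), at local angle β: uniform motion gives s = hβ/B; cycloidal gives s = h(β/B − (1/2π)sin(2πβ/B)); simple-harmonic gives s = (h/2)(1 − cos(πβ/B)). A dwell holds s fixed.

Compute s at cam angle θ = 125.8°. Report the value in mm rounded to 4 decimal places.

seg 1 [0°–118.5°] cycloidal, h=14: full span → s += 14 → s = 14.0000
seg 2 [118.5°–139.8°] uniform, h=8: θ=125.8° here. β=7.3, B=21.3. 8·7.3/21.3 = 2.7418 → s = 16.7418

16.7418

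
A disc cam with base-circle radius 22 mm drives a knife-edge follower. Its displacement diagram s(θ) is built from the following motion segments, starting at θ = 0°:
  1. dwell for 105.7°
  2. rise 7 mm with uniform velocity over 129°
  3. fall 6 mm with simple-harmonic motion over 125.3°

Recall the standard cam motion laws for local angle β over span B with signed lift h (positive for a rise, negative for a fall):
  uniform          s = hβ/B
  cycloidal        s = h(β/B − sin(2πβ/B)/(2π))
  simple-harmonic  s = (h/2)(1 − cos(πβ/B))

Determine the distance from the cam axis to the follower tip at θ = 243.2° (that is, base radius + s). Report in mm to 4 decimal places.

seg 1 [0°–105.7°] dwell: s stays 0.0000
seg 2 [105.7°–234.7°] uniform, h=7: full span → s += 7 → s = 7.0000
seg 3 [234.7°–360°] simple-harmonic, h=-6: θ=243.2° here. β=8.5, B=125.3. -6/2·(1 − cos(π·0.0678)) = -0.0679 → s = 6.9321
radial distance = base radius + s = 22 + 6.9321 = 28.9321

28.9321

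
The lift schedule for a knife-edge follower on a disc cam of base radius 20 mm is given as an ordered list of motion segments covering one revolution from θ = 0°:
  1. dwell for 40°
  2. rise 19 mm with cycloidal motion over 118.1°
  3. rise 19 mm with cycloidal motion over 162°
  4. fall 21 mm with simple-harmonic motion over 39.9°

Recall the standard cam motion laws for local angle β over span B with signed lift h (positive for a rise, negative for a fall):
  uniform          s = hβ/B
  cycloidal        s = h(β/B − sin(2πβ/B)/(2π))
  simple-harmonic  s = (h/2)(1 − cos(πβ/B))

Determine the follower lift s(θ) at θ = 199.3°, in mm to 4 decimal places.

seg 1 [0°–40°] dwell: s stays 0.0000
seg 2 [40°–158.1°] cycloidal, h=19: full span → s += 19 → s = 19.0000
seg 3 [158.1°–320.1°] cycloidal, h=19: θ=199.3° here. β=41.2, B=162. 19·(0.2543 − sin(2π·0.2543)/(2π)) = 1.8093 → s = 20.8093

20.8093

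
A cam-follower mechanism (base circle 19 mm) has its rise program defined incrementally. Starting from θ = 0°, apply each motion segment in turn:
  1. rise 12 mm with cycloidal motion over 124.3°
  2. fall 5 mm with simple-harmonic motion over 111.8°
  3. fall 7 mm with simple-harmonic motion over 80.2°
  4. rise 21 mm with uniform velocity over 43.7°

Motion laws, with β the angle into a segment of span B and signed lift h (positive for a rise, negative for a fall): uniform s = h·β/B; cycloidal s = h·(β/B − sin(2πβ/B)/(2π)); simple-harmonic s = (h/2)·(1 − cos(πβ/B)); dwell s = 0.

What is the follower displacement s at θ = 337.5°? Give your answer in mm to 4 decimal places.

seg 1 [0°–124.3°] cycloidal, h=12: full span → s += 12 → s = 12.0000
seg 2 [124.3°–236.1°] simple-harmonic, h=-5: full span → s += -5 → s = 7.0000
seg 3 [236.1°–316.3°] simple-harmonic, h=-7: full span → s += -7 → s = 0.0000
seg 4 [316.3°–360°] uniform, h=21: θ=337.5° here. β=21.2, B=43.7. 21·21.2/43.7 = 10.1876 → s = 10.1876

10.1876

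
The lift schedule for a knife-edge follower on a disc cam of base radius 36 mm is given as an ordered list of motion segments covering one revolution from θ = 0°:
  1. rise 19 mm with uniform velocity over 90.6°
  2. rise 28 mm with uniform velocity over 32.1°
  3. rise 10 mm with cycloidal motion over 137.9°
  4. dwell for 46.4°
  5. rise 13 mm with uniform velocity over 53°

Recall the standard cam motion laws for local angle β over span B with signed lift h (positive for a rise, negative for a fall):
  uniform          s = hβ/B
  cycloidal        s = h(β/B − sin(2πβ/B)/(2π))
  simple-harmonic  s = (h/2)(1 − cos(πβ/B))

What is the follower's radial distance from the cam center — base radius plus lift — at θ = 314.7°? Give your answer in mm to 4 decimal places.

seg 1 [0°–90.6°] uniform, h=19: full span → s += 19 → s = 19.0000
seg 2 [90.6°–122.7°] uniform, h=28: full span → s += 28 → s = 47.0000
seg 3 [122.7°–260.6°] cycloidal, h=10: full span → s += 10 → s = 57.0000
seg 4 [260.6°–307°] dwell: s stays 57.0000
seg 5 [307°–360°] uniform, h=13: θ=314.7° here. β=7.7, B=53. 13·7.7/53 = 1.8887 → s = 58.8887
radial distance = base radius + s = 36 + 58.8887 = 94.8887

94.8887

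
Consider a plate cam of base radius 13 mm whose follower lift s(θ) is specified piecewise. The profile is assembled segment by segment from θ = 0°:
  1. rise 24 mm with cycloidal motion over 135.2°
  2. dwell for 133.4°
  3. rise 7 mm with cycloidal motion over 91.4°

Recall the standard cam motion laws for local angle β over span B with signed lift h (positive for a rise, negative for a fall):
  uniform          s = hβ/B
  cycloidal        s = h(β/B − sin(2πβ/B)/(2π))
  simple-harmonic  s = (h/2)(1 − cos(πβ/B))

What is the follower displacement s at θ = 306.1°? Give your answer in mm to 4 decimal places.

seg 1 [0°–135.2°] cycloidal, h=24: full span → s += 24 → s = 24.0000
seg 2 [135.2°–268.6°] dwell: s stays 24.0000
seg 3 [268.6°–360°] cycloidal, h=7: θ=306.1° here. β=37.5, B=91.4. 7·(0.4103 − sin(2π·0.4103)/(2π)) = 2.2767 → s = 26.2767

26.2767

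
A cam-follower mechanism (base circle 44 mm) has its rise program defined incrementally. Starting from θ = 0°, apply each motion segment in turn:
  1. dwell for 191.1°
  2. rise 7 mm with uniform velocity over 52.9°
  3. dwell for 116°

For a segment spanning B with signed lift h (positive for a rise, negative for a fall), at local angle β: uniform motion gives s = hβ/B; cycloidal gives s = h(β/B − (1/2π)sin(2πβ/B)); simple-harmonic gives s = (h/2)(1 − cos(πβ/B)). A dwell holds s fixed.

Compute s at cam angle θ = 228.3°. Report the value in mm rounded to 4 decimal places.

seg 1 [0°–191.1°] dwell: s stays 0.0000
seg 2 [191.1°–244°] uniform, h=7: θ=228.3° here. β=37.2, B=52.9. 7·37.2/52.9 = 4.9225 → s = 4.9225

4.9225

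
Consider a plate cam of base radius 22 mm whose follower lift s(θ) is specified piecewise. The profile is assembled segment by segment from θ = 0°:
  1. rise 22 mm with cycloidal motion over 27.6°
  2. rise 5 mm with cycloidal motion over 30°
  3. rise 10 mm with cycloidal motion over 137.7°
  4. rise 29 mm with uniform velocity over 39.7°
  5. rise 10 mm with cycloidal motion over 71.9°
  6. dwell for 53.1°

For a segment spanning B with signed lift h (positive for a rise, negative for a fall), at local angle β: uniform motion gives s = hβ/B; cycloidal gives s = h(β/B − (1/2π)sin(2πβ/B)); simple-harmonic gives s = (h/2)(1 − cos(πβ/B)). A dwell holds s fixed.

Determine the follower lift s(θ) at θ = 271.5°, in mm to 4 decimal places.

seg 1 [0°–27.6°] cycloidal, h=22: full span → s += 22 → s = 22.0000
seg 2 [27.6°–57.6°] cycloidal, h=5: full span → s += 5 → s = 27.0000
seg 3 [57.6°–195.3°] cycloidal, h=10: full span → s += 10 → s = 37.0000
seg 4 [195.3°–235°] uniform, h=29: full span → s += 29 → s = 66.0000
seg 5 [235°–306.9°] cycloidal, h=10: θ=271.5° here. β=36.5, B=71.9. 10·(0.5076 − sin(2π·0.5076)/(2π)) = 5.1530 → s = 71.1530

71.1530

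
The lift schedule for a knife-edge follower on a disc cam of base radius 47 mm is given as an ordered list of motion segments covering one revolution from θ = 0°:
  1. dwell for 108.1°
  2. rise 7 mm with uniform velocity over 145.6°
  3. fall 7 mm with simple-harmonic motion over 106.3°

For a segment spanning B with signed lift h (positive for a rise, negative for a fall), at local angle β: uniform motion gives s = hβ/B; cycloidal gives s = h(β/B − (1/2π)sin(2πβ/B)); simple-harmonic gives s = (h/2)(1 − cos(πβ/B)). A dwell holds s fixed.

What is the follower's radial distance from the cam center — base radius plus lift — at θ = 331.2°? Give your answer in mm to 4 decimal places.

seg 1 [0°–108.1°] dwell: s stays 0.0000
seg 2 [108.1°–253.7°] uniform, h=7: full span → s += 7 → s = 7.0000
seg 3 [253.7°–360°] simple-harmonic, h=-7: θ=331.2° here. β=77.5, B=106.3. -7/2·(1 − cos(π·0.7291)) = -5.8069 → s = 1.1931
radial distance = base radius + s = 47 + 1.1931 = 48.1931

48.1931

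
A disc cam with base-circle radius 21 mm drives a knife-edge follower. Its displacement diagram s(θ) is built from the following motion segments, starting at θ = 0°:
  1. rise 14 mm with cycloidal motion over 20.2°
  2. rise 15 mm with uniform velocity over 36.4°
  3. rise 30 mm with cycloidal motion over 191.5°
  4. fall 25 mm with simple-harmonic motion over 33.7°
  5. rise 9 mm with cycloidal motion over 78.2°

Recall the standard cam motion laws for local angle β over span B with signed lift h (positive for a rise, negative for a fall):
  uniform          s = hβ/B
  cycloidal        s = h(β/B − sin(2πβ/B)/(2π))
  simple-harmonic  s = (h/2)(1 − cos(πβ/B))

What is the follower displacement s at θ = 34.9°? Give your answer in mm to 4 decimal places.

seg 1 [0°–20.2°] cycloidal, h=14: full span → s += 14 → s = 14.0000
seg 2 [20.2°–56.6°] uniform, h=15: θ=34.9° here. β=14.7, B=36.4. 15·14.7/36.4 = 6.0577 → s = 20.0577

20.0577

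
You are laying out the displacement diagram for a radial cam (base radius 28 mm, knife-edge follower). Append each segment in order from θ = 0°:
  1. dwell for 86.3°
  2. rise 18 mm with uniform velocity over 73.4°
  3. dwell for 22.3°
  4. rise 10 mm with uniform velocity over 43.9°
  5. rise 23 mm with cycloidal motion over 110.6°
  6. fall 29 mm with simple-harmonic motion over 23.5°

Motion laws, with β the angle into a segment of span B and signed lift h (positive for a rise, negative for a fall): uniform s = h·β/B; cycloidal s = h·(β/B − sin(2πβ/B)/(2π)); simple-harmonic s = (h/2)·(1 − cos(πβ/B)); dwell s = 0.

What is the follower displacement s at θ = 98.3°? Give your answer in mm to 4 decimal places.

seg 1 [0°–86.3°] dwell: s stays 0.0000
seg 2 [86.3°–159.7°] uniform, h=18: θ=98.3° here. β=12, B=73.4. 18·12/73.4 = 2.9428 → s = 2.9428

2.9428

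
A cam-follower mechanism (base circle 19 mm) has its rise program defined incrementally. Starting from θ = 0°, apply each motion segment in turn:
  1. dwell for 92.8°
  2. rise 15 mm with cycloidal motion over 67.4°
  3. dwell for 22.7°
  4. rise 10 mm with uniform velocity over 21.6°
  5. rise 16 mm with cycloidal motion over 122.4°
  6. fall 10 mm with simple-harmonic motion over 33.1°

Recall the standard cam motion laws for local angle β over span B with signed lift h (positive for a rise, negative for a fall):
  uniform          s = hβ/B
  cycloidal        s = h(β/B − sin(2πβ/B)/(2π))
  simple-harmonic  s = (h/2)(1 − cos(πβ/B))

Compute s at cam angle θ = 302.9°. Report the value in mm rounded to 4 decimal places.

seg 1 [0°–92.8°] dwell: s stays 0.0000
seg 2 [92.8°–160.2°] cycloidal, h=15: full span → s += 15 → s = 15.0000
seg 3 [160.2°–182.9°] dwell: s stays 15.0000
seg 4 [182.9°–204.5°] uniform, h=10: full span → s += 10 → s = 25.0000
seg 5 [204.5°–326.9°] cycloidal, h=16: θ=302.9° here. β=98.4, B=122.4. 16·(0.8039 − sin(2π·0.8039)/(2π)) = 15.2645 → s = 40.2645

40.2645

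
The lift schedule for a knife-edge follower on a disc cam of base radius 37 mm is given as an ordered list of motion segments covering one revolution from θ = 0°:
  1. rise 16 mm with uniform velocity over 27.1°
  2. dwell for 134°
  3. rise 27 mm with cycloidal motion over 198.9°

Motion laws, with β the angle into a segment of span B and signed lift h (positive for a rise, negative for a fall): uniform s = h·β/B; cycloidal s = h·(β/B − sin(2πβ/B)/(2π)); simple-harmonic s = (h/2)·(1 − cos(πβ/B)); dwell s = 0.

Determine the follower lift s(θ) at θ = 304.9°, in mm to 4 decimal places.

seg 1 [0°–27.1°] uniform, h=16: full span → s += 16 → s = 16.0000
seg 2 [27.1°–161.1°] dwell: s stays 16.0000
seg 3 [161.1°–360°] cycloidal, h=27: θ=304.9° here. β=143.8, B=198.9. 27·(0.7230 − sin(2π·0.7230)/(2π)) = 23.7557 → s = 39.7557

39.7557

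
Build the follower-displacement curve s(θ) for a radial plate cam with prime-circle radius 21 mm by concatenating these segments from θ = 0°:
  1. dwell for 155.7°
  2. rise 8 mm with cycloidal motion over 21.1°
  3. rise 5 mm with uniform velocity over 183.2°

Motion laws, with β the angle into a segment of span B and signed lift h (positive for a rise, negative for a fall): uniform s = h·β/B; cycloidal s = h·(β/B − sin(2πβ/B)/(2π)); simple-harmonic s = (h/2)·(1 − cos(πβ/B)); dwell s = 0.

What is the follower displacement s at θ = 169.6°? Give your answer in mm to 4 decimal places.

seg 1 [0°–155.7°] dwell: s stays 0.0000
seg 2 [155.7°–176.8°] cycloidal, h=8: θ=169.6° here. β=13.9, B=21.1. 8·(0.6588 − sin(2π·0.6588)/(2π)) = 6.3399 → s = 6.3399

6.3399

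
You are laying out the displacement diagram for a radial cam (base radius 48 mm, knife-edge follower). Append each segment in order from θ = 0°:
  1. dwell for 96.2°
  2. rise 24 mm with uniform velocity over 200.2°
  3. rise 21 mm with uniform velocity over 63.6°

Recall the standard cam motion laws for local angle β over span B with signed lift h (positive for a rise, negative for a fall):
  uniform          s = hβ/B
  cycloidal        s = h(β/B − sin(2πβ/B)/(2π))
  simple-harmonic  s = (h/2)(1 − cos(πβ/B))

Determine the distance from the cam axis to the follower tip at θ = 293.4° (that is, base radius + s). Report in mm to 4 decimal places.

seg 1 [0°–96.2°] dwell: s stays 0.0000
seg 2 [96.2°–296.4°] uniform, h=24: θ=293.4° here. β=197.2, B=200.2. 24·197.2/200.2 = 23.6404 → s = 23.6404
radial distance = base radius + s = 48 + 23.6404 = 71.6404

71.6404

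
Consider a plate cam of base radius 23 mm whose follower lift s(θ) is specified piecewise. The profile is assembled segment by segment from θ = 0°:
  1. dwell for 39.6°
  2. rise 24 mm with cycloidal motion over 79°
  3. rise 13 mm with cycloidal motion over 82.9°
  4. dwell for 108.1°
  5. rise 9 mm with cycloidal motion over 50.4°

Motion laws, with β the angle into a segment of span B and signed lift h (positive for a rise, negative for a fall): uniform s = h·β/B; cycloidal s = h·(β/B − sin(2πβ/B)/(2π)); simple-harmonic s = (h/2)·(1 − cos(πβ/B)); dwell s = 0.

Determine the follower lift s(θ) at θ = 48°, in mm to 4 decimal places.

seg 1 [0°–39.6°] dwell: s stays 0.0000
seg 2 [39.6°–118.6°] cycloidal, h=24: θ=48° here. β=8.4, B=79. 24·(0.1063 − sin(2π·0.1063)/(2π)) = 0.1856 → s = 0.1856

0.1856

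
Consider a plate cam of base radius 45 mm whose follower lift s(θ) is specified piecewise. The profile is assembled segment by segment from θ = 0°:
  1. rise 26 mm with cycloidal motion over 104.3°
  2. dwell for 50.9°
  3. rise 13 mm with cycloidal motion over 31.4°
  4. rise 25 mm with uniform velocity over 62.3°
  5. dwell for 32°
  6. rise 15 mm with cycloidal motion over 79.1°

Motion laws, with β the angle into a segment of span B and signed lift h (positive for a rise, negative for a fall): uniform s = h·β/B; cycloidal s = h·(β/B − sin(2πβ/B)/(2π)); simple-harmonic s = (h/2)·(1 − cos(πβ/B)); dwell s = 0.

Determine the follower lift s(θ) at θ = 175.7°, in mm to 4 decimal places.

seg 1 [0°–104.3°] cycloidal, h=26: full span → s += 26 → s = 26.0000
seg 2 [104.3°–155.2°] dwell: s stays 26.0000
seg 3 [155.2°–186.6°] cycloidal, h=13: θ=175.7° here. β=20.5, B=31.4. 13·(0.6529 − sin(2π·0.6529)/(2π)) = 10.1828 → s = 36.1828

36.1828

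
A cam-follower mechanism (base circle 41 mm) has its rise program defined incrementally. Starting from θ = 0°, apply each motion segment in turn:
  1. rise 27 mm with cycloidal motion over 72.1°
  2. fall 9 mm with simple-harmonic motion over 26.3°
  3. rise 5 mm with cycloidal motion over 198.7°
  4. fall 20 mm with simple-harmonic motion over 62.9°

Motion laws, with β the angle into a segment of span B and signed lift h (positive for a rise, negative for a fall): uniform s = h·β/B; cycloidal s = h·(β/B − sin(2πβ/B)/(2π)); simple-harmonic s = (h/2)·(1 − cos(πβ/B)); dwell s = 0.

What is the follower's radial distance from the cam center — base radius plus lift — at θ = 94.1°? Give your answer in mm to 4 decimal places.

seg 1 [0°–72.1°] cycloidal, h=27: full span → s += 27 → s = 27.0000
seg 2 [72.1°–98.4°] simple-harmonic, h=-9: θ=94.1° here. β=22, B=26.3. -9/2·(1 − cos(π·0.8365)) = -8.4193 → s = 18.5807
radial distance = base radius + s = 41 + 18.5807 = 59.5807

59.5807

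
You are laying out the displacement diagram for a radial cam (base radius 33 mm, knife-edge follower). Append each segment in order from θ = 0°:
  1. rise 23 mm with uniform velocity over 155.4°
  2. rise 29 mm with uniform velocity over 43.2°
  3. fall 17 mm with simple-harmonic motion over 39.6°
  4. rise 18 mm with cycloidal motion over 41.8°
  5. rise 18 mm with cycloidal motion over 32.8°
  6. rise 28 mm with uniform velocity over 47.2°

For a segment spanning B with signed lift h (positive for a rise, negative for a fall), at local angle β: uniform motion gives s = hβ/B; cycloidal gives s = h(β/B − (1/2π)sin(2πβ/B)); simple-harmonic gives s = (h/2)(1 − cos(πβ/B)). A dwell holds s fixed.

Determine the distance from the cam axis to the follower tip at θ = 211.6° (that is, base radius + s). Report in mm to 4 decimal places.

seg 1 [0°–155.4°] uniform, h=23: full span → s += 23 → s = 23.0000
seg 2 [155.4°–198.6°] uniform, h=29: full span → s += 29 → s = 52.0000
seg 3 [198.6°–238.2°] simple-harmonic, h=-17: θ=211.6° here. β=13, B=39.6. -17/2·(1 − cos(π·0.3283)) = -4.1337 → s = 47.8663
radial distance = base radius + s = 33 + 47.8663 = 80.8663

80.8663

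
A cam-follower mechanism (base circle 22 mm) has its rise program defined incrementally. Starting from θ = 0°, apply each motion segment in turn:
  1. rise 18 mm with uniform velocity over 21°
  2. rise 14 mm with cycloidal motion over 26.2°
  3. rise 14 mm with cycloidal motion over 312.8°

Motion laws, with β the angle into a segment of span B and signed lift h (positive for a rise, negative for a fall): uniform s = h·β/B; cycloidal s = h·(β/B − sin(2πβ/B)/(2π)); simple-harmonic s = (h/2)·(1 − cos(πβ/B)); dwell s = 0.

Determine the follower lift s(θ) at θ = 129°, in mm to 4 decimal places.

seg 1 [0°–21°] uniform, h=18: full span → s += 18 → s = 18.0000
seg 2 [21°–47.2°] cycloidal, h=14: full span → s += 14 → s = 32.0000
seg 3 [47.2°–360°] cycloidal, h=14: θ=129° here. β=81.8, B=312.8. 14·(0.2615 − sin(2π·0.2615)/(2π)) = 1.4388 → s = 33.4388

33.4388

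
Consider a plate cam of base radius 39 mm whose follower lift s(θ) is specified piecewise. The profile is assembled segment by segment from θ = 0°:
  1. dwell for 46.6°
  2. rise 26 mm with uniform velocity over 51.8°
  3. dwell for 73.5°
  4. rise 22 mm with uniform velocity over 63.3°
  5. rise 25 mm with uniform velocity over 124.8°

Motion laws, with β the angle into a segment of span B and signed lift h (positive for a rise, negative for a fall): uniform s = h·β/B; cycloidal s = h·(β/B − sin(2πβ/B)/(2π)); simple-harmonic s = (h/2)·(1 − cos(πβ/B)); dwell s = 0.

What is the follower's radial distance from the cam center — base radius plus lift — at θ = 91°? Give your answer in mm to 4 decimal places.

seg 1 [0°–46.6°] dwell: s stays 0.0000
seg 2 [46.6°–98.4°] uniform, h=26: θ=91° here. β=44.4, B=51.8. 26·44.4/51.8 = 22.2857 → s = 22.2857
radial distance = base radius + s = 39 + 22.2857 = 61.2857

61.2857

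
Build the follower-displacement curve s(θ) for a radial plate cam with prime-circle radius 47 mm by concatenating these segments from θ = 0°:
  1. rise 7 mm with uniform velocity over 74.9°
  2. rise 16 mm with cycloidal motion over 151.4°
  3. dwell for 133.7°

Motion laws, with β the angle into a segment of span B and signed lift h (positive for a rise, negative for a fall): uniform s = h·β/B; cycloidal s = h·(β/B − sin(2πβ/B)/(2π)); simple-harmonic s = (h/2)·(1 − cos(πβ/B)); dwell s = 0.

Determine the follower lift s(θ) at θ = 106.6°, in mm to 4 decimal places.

seg 1 [0°–74.9°] uniform, h=7: full span → s += 7 → s = 7.0000
seg 2 [74.9°–226.3°] cycloidal, h=16: θ=106.6° here. β=31.7, B=151.4. 16·(0.2094 − sin(2π·0.2094)/(2π)) = 0.8861 → s = 7.8861

7.8861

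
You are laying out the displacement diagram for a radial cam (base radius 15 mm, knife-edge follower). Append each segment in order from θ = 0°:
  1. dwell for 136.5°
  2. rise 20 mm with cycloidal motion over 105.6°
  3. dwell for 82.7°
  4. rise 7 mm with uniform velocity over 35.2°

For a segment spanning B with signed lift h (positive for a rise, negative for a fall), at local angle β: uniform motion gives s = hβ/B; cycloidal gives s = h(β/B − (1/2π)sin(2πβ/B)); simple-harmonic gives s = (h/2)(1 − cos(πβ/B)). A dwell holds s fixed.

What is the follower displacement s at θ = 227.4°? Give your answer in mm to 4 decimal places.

seg 1 [0°–136.5°] dwell: s stays 0.0000
seg 2 [136.5°–242.1°] cycloidal, h=20: θ=227.4° here. β=90.9, B=105.6. 20·(0.8608 − sin(2π·0.8608)/(2π)) = 19.6584 → s = 19.6584

19.6584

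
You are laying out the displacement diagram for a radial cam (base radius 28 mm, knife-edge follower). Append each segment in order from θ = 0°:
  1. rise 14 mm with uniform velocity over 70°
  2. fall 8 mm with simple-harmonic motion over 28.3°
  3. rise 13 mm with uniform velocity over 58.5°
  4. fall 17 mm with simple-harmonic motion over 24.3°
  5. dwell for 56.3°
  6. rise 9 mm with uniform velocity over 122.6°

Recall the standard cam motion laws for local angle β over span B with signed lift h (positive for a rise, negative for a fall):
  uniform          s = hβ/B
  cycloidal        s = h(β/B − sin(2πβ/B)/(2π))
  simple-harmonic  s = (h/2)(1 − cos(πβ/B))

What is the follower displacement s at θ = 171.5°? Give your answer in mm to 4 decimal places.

seg 1 [0°–70°] uniform, h=14: full span → s += 14 → s = 14.0000
seg 2 [70°–98.3°] simple-harmonic, h=-8: full span → s += -8 → s = 6.0000
seg 3 [98.3°–156.8°] uniform, h=13: full span → s += 13 → s = 19.0000
seg 4 [156.8°–181.1°] simple-harmonic, h=-17: θ=171.5° here. β=14.7, B=24.3. -17/2·(1 − cos(π·0.6049)) = -11.2517 → s = 7.7483

7.7483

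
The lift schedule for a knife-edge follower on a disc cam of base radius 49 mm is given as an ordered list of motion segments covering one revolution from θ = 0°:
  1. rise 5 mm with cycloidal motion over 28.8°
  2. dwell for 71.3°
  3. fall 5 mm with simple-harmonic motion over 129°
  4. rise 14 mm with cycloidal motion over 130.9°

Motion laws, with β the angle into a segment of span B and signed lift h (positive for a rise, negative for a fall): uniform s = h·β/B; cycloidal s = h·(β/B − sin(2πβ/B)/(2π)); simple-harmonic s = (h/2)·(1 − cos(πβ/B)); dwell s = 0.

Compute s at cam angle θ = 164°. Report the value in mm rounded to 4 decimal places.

seg 1 [0°–28.8°] cycloidal, h=5: full span → s += 5 → s = 5.0000
seg 2 [28.8°–100.1°] dwell: s stays 5.0000
seg 3 [100.1°–229.1°] simple-harmonic, h=-5: θ=164° here. β=63.9, B=129. -5/2·(1 − cos(π·0.4953)) = -2.4635 → s = 2.5365

2.5365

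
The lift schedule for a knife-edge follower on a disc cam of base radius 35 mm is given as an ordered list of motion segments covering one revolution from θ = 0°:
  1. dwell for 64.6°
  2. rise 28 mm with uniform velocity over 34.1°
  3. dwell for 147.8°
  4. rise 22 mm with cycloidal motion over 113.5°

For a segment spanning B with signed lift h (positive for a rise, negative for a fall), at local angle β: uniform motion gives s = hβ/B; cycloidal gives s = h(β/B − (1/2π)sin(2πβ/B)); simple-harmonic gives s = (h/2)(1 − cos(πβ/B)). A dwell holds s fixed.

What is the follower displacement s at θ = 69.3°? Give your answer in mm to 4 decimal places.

seg 1 [0°–64.6°] dwell: s stays 0.0000
seg 2 [64.6°–98.7°] uniform, h=28: θ=69.3° here. β=4.7, B=34.1. 28·4.7/34.1 = 3.8592 → s = 3.8592

3.8592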